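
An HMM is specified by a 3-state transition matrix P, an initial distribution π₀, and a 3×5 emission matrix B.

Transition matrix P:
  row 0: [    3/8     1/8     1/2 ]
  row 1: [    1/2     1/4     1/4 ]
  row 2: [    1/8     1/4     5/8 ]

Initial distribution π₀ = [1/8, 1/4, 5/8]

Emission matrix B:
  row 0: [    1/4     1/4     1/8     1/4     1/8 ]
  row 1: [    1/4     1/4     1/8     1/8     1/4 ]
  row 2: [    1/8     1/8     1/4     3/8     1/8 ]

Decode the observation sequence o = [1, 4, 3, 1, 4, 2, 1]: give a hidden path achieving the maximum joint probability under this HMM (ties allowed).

t=0: δ = [3.125e-02, 6.250e-02, 7.812e-02]  (obs o_0=1)
t=1: δ = [3.906e-03, 4.883e-03, 6.104e-03]  ψ = [1, 2, 2]  (obs o_1=4)
t=2: δ = [6.104e-04, 1.907e-04, 1.431e-03]  ψ = [1, 2, 2]  (obs o_2=3)
t=3: δ = [5.722e-05, 8.941e-05, 1.118e-04]  ψ = [0, 2, 2]  (obs o_3=1)
t=4: δ = [5.588e-06, 6.985e-06, 8.731e-06]  ψ = [1, 2, 2]  (obs o_4=4)
t=5: δ = [4.366e-07, 2.728e-07, 1.364e-06]  ψ = [1, 2, 2]  (obs o_5=2)
t=6: δ = [4.263e-08, 8.527e-08, 1.066e-07]  ψ = [2, 2, 2]  (obs o_6=1)
backtrack: best end state = 2; path = [2, 2, 2, 2, 2, 2, 2]

path = [2, 2, 2, 2, 2, 2, 2]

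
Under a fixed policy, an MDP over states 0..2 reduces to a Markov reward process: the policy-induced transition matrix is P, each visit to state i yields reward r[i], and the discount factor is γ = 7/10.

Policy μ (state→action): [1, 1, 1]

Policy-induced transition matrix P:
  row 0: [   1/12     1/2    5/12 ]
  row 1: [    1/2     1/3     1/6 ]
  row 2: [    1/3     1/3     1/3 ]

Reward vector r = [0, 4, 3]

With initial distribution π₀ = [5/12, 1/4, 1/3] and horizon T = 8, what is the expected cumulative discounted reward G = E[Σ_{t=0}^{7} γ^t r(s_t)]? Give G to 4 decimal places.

t=0: π = [0.4167, 0.2500, 0.3333], E[r] = 2.0000, γ^t·E[r] = 2.000000, running G = 2.000000
t=1: π = [0.2708, 0.4028, 0.3264], E[r] = 2.5903, γ^t·E[r] = 1.813194, running G = 3.813194
t=2: π = [0.3328, 0.3785, 0.2888], E[r] = 2.3802, γ^t·E[r] = 1.166302, running G = 4.979497
t=3: π = [0.3132, 0.3888, 0.2980], E[r] = 2.4491, γ^t·E[r] = 0.840049, running G = 5.819545
t=4: π = [0.3198, 0.3855, 0.2946], E[r] = 2.4261, γ^t·E[r] = 0.582497, running G = 6.402042
t=5: π = [0.3176, 0.3866, 0.2957], E[r] = 2.4337, γ^t·E[r] = 0.409038, running G = 6.811081
t=6: π = [0.3184, 0.3863, 0.2954], E[r] = 2.4312, γ^t·E[r] = 0.286026, running G = 7.097106
t=7: π = [0.3181, 0.3864, 0.2955], E[r] = 2.4320, γ^t·E[r] = 0.200288, running G = 7.297395

G = 7.2974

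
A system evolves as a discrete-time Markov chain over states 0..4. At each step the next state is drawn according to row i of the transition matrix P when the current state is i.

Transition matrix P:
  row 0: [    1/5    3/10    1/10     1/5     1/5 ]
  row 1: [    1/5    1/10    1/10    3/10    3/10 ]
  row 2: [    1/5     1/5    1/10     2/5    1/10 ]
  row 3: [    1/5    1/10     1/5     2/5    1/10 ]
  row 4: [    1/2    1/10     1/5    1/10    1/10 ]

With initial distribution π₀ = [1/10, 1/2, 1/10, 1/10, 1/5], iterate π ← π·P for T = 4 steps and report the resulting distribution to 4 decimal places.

π = [0.2478, 0.1634, 0.1445, 0.2864, 0.1580]

t=0: π = [0.1000, 0.5000, 0.1000, 0.1000, 0.2000]
t=1: π = [0.2600, 0.1300, 0.1300, 0.2700, 0.2100]
t=2: π = [0.2630, 0.1650, 0.1480, 0.2720, 0.1520]
t=3: π = [0.2456, 0.1674, 0.1424, 0.2853, 0.1593]
t=4: π = [0.2478, 0.1634, 0.1445, 0.2864, 0.1580]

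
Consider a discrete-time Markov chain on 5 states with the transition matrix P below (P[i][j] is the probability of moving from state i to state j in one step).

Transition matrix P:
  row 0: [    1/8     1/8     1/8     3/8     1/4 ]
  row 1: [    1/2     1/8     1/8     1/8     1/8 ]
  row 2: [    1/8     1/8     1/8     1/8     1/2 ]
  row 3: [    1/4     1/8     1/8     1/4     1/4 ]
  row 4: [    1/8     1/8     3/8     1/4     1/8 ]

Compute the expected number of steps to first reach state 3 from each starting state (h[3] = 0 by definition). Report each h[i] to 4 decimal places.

h = [3.7647, 4.6228, 4.8720, 0.0000, 4.4291]

First-step conditioning: h[3] = 0; for i ≠ 3, h[i] = 1 + Σ_k P[i][k]·h[k].
  h[0] = 1 + 1/8·h[0] + 1/8·h[1] + 1/8·h[2] + 1/4·h[4]
  h[1] = 1 + 1/2·h[0] + 1/8·h[1] + 1/8·h[2] + 1/8·h[4]
  h[2] = 1 + 1/8·h[0] + 1/8·h[1] + 1/8·h[2] + 1/2·h[4]
  h[4] = 1 + 1/8·h[0] + 1/8·h[1] + 3/8·h[2] + 1/8·h[4]
Solving the 4×4 linear system over states ≠ 3 gives exactly h = [64/17, 1336/289, 1408/289, 0, 1280/289] (h[3] = 0 is the target).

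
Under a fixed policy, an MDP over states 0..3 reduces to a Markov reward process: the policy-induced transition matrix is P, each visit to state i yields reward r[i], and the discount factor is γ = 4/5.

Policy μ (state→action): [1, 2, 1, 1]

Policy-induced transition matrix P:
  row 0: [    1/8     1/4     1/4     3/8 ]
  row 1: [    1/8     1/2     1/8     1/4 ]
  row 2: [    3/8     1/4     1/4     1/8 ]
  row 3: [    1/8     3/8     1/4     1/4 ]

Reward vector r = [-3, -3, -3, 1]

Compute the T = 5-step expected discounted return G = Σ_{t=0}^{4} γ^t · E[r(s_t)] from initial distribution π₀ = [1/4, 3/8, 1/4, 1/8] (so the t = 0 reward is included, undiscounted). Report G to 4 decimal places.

G = -7.2413

t=0: π = [0.2500, 0.3750, 0.2500, 0.1250], E[r] = -2.5000, γ^t·E[r] = -2.500000, running G = -2.500000
t=1: π = [0.1875, 0.3594, 0.2031, 0.2500], E[r] = -2.0000, γ^t·E[r] = -1.600000, running G = -4.100000
t=2: π = [0.1758, 0.3711, 0.2051, 0.2480], E[r] = -2.0078, γ^t·E[r] = -1.285000, running G = -5.385000
t=3: π = [0.1763, 0.3738, 0.2036, 0.2463], E[r] = -2.0146, γ^t·E[r] = -1.031500, running G = -6.416500
t=4: π = [0.1759, 0.3742, 0.2033, 0.2466], E[r] = -2.0137, γ^t·E[r] = -0.824800, running G = -7.241300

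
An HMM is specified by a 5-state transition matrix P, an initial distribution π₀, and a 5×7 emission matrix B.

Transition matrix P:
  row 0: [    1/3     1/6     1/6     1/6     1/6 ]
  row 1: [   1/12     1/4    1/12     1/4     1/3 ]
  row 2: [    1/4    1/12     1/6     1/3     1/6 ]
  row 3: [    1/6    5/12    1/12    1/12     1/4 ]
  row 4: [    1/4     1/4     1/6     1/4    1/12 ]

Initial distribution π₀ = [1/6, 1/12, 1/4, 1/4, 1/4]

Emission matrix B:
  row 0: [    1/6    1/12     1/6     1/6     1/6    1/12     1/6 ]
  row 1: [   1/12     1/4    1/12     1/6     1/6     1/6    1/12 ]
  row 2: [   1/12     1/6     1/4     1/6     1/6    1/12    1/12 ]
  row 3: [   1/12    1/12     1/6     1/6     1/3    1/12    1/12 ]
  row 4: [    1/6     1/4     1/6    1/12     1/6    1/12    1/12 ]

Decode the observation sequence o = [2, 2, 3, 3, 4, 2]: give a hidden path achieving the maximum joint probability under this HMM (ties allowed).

t=0: δ = [2.778e-02, 6.944e-03, 6.250e-02, 4.167e-02, 4.167e-02]  (obs o_0=2)
t=1: δ = [2.604e-03, 1.447e-03, 2.604e-03, 3.472e-03, 1.736e-03]  ψ = [2, 3, 2, 2, 2]  (obs o_1=2)
t=2: δ = [1.447e-04, 2.411e-04, 7.234e-05, 1.447e-04, 7.234e-05]  ψ = [0, 3, 0, 2, 3]  (obs o_2=3)
t=3: δ = [8.038e-06, 1.005e-05, 4.019e-06, 1.005e-05, 6.698e-06]  ψ = [0, 1, 0, 1, 1]  (obs o_3=3)
t=4: δ = [4.465e-07, 6.977e-07, 2.233e-07, 8.372e-07, 5.582e-07]  ψ = [0, 3, 0, 1, 1]  (obs o_4=4)
t=5: δ = [2.481e-08, 2.907e-08, 2.326e-08, 2.907e-08, 3.876e-08]  ψ = [0, 3, 4, 1, 1]  (obs o_5=2)
backtrack: best end state = 4; path = [2, 3, 1, 3, 1, 4]

path = [2, 3, 1, 3, 1, 4]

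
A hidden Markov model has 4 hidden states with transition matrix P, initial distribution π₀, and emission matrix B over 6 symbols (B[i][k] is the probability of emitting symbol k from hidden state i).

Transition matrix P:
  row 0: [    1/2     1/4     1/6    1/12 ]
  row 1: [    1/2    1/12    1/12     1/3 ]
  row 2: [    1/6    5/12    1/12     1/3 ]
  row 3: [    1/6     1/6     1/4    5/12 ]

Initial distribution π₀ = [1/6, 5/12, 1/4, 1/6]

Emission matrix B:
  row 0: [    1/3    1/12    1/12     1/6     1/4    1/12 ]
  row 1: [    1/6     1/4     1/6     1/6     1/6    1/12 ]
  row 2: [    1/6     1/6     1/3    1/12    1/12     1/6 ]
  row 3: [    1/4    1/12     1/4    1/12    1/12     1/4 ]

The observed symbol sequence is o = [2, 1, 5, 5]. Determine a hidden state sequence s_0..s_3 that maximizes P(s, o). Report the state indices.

path = [2, 1, 3, 3]

t=0: δ = [1.389e-02, 6.944e-02, 8.333e-02, 4.167e-02]  (obs o_0=2)
t=1: δ = [2.894e-03, 8.681e-03, 1.736e-03, 2.315e-03]  ψ = [1, 2, 3, 2]  (obs o_1=1)
t=2: δ = [3.617e-04, 6.028e-05, 1.206e-04, 7.234e-04]  ψ = [1, 0, 1, 1]  (obs o_2=5)
t=3: δ = [1.507e-05, 1.005e-05, 3.014e-05, 7.535e-05]  ψ = [0, 3, 3, 3]  (obs o_3=5)
backtrack: best end state = 3; path = [2, 1, 3, 3]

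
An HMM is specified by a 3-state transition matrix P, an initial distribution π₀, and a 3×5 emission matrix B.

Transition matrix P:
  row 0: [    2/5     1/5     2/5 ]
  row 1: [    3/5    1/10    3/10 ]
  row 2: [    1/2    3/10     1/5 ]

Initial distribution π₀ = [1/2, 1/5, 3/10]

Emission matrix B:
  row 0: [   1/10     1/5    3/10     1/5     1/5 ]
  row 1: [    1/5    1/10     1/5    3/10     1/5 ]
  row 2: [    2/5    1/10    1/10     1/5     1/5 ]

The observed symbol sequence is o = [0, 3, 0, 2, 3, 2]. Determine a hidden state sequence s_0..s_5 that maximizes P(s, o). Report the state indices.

path = [2, 0, 2, 0, 2, 0]

t=0: δ = [5.000e-02, 4.000e-02, 1.200e-01]  (obs o_0=0)
t=1: δ = [1.200e-02, 1.080e-02, 4.800e-03]  ψ = [2, 2, 2]  (obs o_1=3)
t=2: δ = [6.480e-04, 4.800e-04, 1.920e-03]  ψ = [1, 0, 0]  (obs o_2=0)
t=3: δ = [2.880e-04, 1.152e-04, 3.840e-05]  ψ = [2, 2, 2]  (obs o_3=2)
t=4: δ = [2.304e-05, 1.728e-05, 2.304e-05]  ψ = [0, 0, 0]  (obs o_4=3)
t=5: δ = [3.456e-06, 1.382e-06, 9.216e-07]  ψ = [2, 2, 0]  (obs o_5=2)
backtrack: best end state = 0; path = [2, 0, 2, 0, 2, 0]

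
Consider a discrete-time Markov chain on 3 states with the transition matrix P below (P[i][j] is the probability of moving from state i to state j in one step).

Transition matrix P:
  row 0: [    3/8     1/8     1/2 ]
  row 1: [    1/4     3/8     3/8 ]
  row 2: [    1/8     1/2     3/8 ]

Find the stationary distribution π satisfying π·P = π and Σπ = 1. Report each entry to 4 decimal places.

π = [0.2281, 0.3684, 0.4035]

Balance equations π_j = Σ_i π_i·P[i][j]:
  π_0 = 3/8·π_0 + 1/4·π_1 + 1/8·π_2
  π_1 = 1/8·π_0 + 3/8·π_1 + 1/2·π_2
  normalize: π_0 + π_1 + π_2 = 1
Solving the linear system gives exactly π = [13/57, 7/19, 23/57].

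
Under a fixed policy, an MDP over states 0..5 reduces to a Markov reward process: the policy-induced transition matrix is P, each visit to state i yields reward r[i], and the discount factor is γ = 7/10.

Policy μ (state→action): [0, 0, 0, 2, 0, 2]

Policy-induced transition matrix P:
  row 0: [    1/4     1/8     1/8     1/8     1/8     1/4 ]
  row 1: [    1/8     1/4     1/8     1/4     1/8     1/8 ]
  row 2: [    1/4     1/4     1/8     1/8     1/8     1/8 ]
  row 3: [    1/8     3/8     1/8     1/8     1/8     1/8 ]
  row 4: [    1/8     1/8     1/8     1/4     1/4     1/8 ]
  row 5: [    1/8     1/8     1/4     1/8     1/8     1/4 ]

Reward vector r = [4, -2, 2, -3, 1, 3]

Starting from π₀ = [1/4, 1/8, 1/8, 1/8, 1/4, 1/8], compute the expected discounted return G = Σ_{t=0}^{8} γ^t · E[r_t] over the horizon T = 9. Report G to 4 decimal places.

G = 2.7691

t=0: π = [0.2500, 0.1250, 0.1250, 0.1250, 0.2500, 0.1250], E[r] = 1.2500, γ^t·E[r] = 1.250000, running G = 1.250000
t=1: π = [0.1719, 0.1875, 0.1406, 0.1719, 0.1563, 0.1719], E[r] = 0.7500, γ^t·E[r] = 0.525000, running G = 1.775000
t=2: π = [0.1641, 0.2090, 0.1465, 0.1680, 0.1445, 0.1680], E[r] = 0.6758, γ^t·E[r] = 0.331133, running G = 2.106133
t=3: π = [0.1638, 0.2114, 0.1460, 0.1692, 0.1431, 0.1665], E[r] = 0.6594, γ^t·E[r] = 0.226182, running G = 2.332315
t=4: π = [0.1637, 0.2120, 0.1458, 0.1693, 0.1429, 0.1663], E[r] = 0.6564, γ^t·E[r] = 0.157602, running G = 2.489917
t=5: π = [0.1637, 0.2121, 0.1458, 0.1694, 0.1429, 0.1663], E[r] = 0.6558, γ^t·E[r] = 0.110218, running G = 2.600135
t=6: π = [0.1637, 0.2121, 0.1458, 0.1694, 0.1429, 0.1662], E[r] = 0.6557, γ^t·E[r] = 0.077138, running G = 2.677273
t=7: π = [0.1637, 0.2121, 0.1458, 0.1694, 0.1429, 0.1662], E[r] = 0.6556, γ^t·E[r] = 0.053994, running G = 2.731267
t=8: π = [0.1637, 0.2121, 0.1458, 0.1694, 0.1429, 0.1662], E[r] = 0.6556, γ^t·E[r] = 0.037796, running G = 2.769062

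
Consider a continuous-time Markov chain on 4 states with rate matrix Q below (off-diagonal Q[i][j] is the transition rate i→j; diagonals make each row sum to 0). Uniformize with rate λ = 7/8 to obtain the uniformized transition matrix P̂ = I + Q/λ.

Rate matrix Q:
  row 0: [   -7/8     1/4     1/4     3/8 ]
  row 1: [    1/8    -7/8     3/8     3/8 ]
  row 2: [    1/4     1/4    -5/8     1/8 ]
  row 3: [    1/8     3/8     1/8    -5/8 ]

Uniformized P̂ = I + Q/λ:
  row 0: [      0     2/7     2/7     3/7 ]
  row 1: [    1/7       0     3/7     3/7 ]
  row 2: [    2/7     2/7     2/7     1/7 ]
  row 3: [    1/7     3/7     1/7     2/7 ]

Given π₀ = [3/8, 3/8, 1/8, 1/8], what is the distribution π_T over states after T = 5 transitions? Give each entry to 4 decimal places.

π = [0.1592, 0.2545, 0.2798, 0.3066]

t=0: π = [0.3750, 0.3750, 0.1250, 0.1250]
t=1: π = [0.1071, 0.1964, 0.3214, 0.3750]
t=2: π = [0.1735, 0.2832, 0.2602, 0.2832]
t=3: π = [0.1552, 0.2453, 0.2857, 0.3138]
t=4: π = [0.1615, 0.2605, 0.2759, 0.3021]
t=5: π = [0.1592, 0.2545, 0.2798, 0.3066]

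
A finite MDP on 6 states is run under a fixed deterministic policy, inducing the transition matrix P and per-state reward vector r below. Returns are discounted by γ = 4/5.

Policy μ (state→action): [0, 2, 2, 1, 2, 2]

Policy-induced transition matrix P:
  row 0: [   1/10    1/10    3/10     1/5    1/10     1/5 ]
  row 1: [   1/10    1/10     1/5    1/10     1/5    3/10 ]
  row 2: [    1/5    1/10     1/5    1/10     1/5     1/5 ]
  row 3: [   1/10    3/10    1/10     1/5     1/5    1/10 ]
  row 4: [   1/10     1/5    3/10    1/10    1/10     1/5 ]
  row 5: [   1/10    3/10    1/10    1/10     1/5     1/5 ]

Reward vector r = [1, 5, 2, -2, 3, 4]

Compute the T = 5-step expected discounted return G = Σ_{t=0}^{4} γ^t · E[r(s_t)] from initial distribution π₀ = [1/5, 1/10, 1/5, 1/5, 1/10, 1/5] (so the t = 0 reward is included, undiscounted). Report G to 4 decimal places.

G = 7.6741

t=0: π = [0.2000, 0.1000, 0.2000, 0.2000, 0.1000, 0.2000], E[r] = 1.8000, γ^t·E[r] = 1.800000, running G = 1.800000
t=1: π = [0.1200, 0.1900, 0.1900, 0.1400, 0.1700, 0.1900], E[r] = 2.4400, γ^t·E[r] = 1.952000, running G = 3.752000
t=2: π = [0.1190, 0.1830, 0.1960, 0.1260, 0.1710, 0.2050], E[r] = 2.5070, γ^t·E[r] = 1.604480, running G = 5.356480
t=3: π = [0.1196, 0.1833, 0.1959, 0.1245, 0.1710, 0.2057], E[r] = 2.5147, γ^t·E[r] = 1.287526, running G = 6.644006
t=4: π = [0.1196, 0.1831, 0.1960, 0.1244, 0.1709, 0.2059], E[r] = 2.5149, γ^t·E[r] = 1.030099, running G = 7.674105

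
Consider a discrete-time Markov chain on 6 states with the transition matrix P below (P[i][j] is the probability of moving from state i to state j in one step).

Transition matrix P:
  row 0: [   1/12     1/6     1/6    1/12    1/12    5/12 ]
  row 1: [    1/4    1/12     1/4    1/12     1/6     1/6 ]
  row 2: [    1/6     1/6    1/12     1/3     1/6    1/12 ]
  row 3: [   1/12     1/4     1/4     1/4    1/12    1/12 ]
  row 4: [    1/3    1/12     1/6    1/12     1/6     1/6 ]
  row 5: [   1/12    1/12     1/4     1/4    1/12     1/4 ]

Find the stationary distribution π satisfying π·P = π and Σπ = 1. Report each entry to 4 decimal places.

π = [0.1542, 0.1451, 0.1946, 0.1960, 0.1218, 0.1884]

Balance equations π_j = Σ_i π_i·P[i][j]:
  π_0 = 1/12·π_0 + 1/4·π_1 + 1/6·π_2 + 1/12·π_3 + 1/3·π_4 + 1/12·π_5
  π_1 = 1/6·π_0 + 1/12·π_1 + 1/6·π_2 + 1/4·π_3 + 1/12·π_4 + 1/12·π_5
  π_2 = 1/6·π_0 + 1/4·π_1 + 1/12·π_2 + 1/4·π_3 + 1/6·π_4 + 1/4·π_5
  π_3 = 1/12·π_0 + 1/12·π_1 + 1/3·π_2 + 1/4·π_3 + 1/12·π_4 + 1/4·π_5
  π_4 = 1/12·π_0 + 1/6·π_1 + 1/6·π_2 + 1/12·π_3 + 1/6·π_4 + 1/12·π_5
  normalize: π_0 + π_1 + π_2 + π_3 + π_4 + π_5 = 1
Solving the linear system gives exactly π = [109/707, 4000/27573, 5365/27573, 10811/55146, 3358/27573, 799/4242].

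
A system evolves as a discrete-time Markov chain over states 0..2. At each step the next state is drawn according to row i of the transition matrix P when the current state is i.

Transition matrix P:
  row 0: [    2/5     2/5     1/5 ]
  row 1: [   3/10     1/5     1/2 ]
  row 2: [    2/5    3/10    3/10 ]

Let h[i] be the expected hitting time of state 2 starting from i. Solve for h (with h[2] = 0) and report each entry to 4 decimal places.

h = [3.3333, 2.5000, 0.0000]

First-step conditioning: h[2] = 0; for i ≠ 2, h[i] = 1 + Σ_k P[i][k]·h[k].
  h[0] = 1 + 2/5·h[0] + 2/5·h[1]
  h[1] = 1 + 3/10·h[0] + 1/5·h[1]
Solving the 2×2 linear system over states ≠ 2 gives exactly h = [10/3, 5/2, 0] (h[2] = 0 is the target).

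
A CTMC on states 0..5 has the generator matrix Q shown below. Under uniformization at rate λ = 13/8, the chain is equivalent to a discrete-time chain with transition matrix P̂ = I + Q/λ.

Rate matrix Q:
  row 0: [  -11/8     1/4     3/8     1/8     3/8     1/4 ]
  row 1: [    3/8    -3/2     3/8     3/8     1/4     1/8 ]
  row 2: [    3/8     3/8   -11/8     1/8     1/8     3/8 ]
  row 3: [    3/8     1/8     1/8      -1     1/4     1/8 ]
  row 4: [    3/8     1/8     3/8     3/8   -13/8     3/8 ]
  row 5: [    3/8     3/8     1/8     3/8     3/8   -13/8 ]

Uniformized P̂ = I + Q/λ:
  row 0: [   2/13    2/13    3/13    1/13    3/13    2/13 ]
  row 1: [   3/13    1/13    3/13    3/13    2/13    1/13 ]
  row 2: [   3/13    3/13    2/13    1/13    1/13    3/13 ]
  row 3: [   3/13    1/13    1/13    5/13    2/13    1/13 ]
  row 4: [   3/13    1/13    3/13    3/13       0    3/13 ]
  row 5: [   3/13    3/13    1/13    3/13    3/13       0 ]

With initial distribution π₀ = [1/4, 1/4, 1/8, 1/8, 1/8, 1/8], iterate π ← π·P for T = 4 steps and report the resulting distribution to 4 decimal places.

π = [0.2143, 0.1391, 0.1667, 0.2034, 0.1451, 0.1314]

t=0: π = [0.2500, 0.2500, 0.1250, 0.1250, 0.1250, 0.1250]
t=1: π = [0.2115, 0.1346, 0.1827, 0.1923, 0.1538, 0.1250]
t=2: π = [0.2145, 0.1405, 0.1679, 0.1997, 0.1420, 0.1354]
t=3: π = [0.2143, 0.1401, 0.1663, 0.2027, 0.1460, 0.1307]
t=4: π = [0.2143, 0.1391, 0.1667, 0.2034, 0.1451, 0.1314]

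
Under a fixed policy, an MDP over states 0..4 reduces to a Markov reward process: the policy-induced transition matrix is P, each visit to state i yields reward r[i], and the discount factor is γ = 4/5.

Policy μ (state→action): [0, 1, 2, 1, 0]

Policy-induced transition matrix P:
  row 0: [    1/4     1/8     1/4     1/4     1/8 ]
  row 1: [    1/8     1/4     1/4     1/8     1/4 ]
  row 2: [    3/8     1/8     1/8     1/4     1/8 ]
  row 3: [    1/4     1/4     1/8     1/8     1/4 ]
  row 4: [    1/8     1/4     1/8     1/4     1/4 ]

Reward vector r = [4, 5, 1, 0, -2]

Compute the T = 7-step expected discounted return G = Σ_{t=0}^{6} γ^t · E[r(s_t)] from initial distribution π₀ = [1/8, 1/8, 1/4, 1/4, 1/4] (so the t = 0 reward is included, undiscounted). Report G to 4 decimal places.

t=0: π = [0.1250, 0.1250, 0.2500, 0.2500, 0.2500], E[r] = 0.8750, γ^t·E[r] = 0.875000, running G = 0.875000
t=1: π = [0.2344, 0.2031, 0.1563, 0.2031, 0.2031], E[r] = 1.7031, γ^t·E[r] = 1.362500, running G = 2.237500
t=2: π = [0.2188, 0.2012, 0.1797, 0.1992, 0.2012], E[r] = 1.6582, γ^t·E[r] = 1.061250, running G = 3.298750
t=3: π = [0.2222, 0.2002, 0.1775, 0.2000, 0.2002], E[r] = 1.6667, γ^t·E[r] = 0.853375, running G = 4.152125
t=4: π = [0.2221, 0.2000, 0.1778, 0.2000, 0.2000], E[r] = 1.6665, γ^t·E[r] = 0.682588, running G = 4.834713
t=5: π = [0.2222, 0.2000, 0.1778, 0.2000, 0.2000], E[r] = 1.6667, γ^t·E[r] = 0.546129, running G = 5.380841
t=6: π = [0.2222, 0.2000, 0.1778, 0.2000, 0.2000], E[r] = 1.6667, γ^t·E[r] = 0.436905, running G = 5.817746

G = 5.8177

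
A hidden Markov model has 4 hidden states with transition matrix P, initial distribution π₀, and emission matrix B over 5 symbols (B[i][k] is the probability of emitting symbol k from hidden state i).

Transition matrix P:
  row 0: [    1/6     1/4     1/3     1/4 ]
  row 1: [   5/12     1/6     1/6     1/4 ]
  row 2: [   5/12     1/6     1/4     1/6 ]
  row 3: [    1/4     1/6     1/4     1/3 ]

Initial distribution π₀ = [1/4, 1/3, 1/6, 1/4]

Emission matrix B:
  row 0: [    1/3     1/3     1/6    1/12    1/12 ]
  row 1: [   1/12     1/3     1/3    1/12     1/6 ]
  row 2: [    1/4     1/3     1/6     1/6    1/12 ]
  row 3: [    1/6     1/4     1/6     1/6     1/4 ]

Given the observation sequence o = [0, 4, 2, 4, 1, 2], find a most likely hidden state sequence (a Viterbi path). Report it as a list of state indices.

path = [0, 3, 3, 3, 0, 1]

t=0: δ = [8.333e-02, 2.778e-02, 4.167e-02, 4.167e-02]  (obs o_0=0)
t=1: δ = [1.447e-03, 3.472e-03, 2.315e-03, 5.208e-03]  ψ = [2, 0, 0, 0]  (obs o_1=4)
t=2: δ = [2.411e-04, 2.894e-04, 2.170e-04, 2.894e-04]  ψ = [1, 3, 3, 3]  (obs o_2=2)
t=3: δ = [1.005e-05, 1.005e-05, 6.698e-06, 2.411e-05]  ψ = [1, 0, 0, 3]  (obs o_3=4)
t=4: δ = [2.009e-06, 1.340e-06, 2.009e-06, 2.009e-06]  ψ = [3, 3, 3, 3]  (obs o_4=1)
t=5: δ = [1.395e-07, 1.674e-07, 1.116e-07, 1.116e-07]  ψ = [2, 0, 0, 3]  (obs o_5=2)
backtrack: best end state = 1; path = [0, 3, 3, 3, 0, 1]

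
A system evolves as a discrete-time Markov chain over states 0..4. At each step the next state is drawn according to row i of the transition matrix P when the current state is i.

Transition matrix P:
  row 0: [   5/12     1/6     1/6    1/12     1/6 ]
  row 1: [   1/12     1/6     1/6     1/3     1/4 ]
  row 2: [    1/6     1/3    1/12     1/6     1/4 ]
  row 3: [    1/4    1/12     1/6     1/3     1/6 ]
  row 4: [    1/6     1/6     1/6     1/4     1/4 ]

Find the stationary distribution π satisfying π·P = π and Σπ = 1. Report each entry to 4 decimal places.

Balance equations π_j = Σ_i π_i·P[i][j]:
  π_0 = 5/12·π_0 + 1/12·π_1 + 1/6·π_2 + 1/4·π_3 + 1/6·π_4
  π_1 = 1/6·π_0 + 1/6·π_1 + 1/3·π_2 + 1/12·π_3 + 1/6·π_4
  π_2 = 1/6·π_0 + 1/6·π_1 + 1/12·π_2 + 1/6·π_3 + 1/6·π_4
  π_3 = 1/12·π_0 + 1/3·π_1 + 1/6·π_2 + 1/3·π_3 + 1/4·π_4
  normalize: π_0 + π_1 + π_2 + π_3 + π_4 = 1
Solving the linear system gives exactly π = [3639/15899, 2749/15899, 2/13, 3702/15899, 3363/15899].

π = [0.2289, 0.1729, 0.1538, 0.2328, 0.2115]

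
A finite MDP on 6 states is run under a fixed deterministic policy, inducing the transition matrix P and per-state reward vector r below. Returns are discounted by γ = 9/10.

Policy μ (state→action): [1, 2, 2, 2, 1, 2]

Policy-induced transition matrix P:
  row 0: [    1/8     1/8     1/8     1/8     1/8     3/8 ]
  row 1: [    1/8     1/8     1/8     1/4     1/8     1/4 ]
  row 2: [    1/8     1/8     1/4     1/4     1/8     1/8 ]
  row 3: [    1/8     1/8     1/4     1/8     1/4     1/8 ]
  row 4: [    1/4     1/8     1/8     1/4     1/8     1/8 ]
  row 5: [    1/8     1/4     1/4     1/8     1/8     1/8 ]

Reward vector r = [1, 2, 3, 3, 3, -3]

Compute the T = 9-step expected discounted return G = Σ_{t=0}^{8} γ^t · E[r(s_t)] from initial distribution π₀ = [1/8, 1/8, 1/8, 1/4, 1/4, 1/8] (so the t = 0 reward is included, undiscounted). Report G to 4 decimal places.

G = 9.5209

t=0: π = [0.1250, 0.1250, 0.1250, 0.2500, 0.2500, 0.1250], E[r] = 1.8750, γ^t·E[r] = 1.875000, running G = 1.875000
t=1: π = [0.1563, 0.1406, 0.1875, 0.1875, 0.1563, 0.1719], E[r] = 1.5156, γ^t·E[r] = 1.364063, running G = 3.239063
t=2: π = [0.1445, 0.1465, 0.1934, 0.1855, 0.1484, 0.1816], E[r] = 1.4746, γ^t·E[r] = 1.194434, running G = 4.433496
t=3: π = [0.1436, 0.1477, 0.1951, 0.1860, 0.1482, 0.1794], E[r] = 1.4885, γ^t·E[r] = 1.085135, running G = 5.518631
t=4: π = [0.1435, 0.1474, 0.1951, 0.1864, 0.1483, 0.1794], E[r] = 1.4894, γ^t·E[r] = 0.977202, running G = 6.495833
t=5: π = [0.1435, 0.1474, 0.1951, 0.1863, 0.1483, 0.1793], E[r] = 1.4897, γ^t·E[r] = 0.879628, running G = 7.375462
t=6: π = [0.1435, 0.1474, 0.1951, 0.1864, 0.1483, 0.1793], E[r] = 1.4897, γ^t·E[r] = 0.791661, running G = 8.167123
t=7: π = [0.1435, 0.1474, 0.1951, 0.1864, 0.1483, 0.1793], E[r] = 1.4896, γ^t·E[r] = 0.712494, running G = 8.879616
t=8: π = [0.1435, 0.1474, 0.1951, 0.1864, 0.1483, 0.1793], E[r] = 1.4896, γ^t·E[r] = 0.641244, running G = 9.520861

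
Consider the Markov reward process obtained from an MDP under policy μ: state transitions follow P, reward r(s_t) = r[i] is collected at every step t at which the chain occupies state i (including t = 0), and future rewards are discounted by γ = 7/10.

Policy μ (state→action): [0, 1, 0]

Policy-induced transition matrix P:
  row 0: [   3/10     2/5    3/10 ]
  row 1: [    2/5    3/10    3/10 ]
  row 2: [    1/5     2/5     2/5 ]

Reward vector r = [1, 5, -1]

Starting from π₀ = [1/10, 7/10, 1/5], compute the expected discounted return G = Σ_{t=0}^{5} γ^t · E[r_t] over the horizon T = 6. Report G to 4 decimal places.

t=0: π = [0.1000, 0.7000, 0.2000], E[r] = 3.4000, γ^t·E[r] = 3.400000, running G = 3.400000
t=1: π = [0.3500, 0.3300, 0.3200], E[r] = 1.6800, γ^t·E[r] = 1.176000, running G = 4.576000
t=2: π = [0.3010, 0.3670, 0.3320], E[r] = 1.8040, γ^t·E[r] = 0.883960, running G = 5.459960
t=3: π = [0.3035, 0.3633, 0.3332], E[r] = 1.7868, γ^t·E[r] = 0.612872, running G = 6.072832
t=4: π = [0.3030, 0.3637, 0.3333], E[r] = 1.7880, γ^t·E[r] = 0.429308, running G = 6.502141
t=5: π = [0.3030, 0.3636, 0.3333], E[r] = 1.7879, γ^t·E[r] = 0.300487, running G = 6.802628

G = 6.8026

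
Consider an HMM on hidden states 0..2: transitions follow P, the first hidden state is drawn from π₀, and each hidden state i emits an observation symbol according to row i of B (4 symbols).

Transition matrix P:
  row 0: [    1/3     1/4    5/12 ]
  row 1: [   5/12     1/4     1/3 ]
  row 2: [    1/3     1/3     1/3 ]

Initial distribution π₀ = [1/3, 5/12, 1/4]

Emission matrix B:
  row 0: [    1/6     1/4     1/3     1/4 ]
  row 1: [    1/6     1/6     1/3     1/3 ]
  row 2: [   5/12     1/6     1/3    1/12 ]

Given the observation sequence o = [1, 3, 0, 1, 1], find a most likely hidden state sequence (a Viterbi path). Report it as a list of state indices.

path = [1, 0, 2, 0, 0]

t=0: δ = [8.333e-02, 6.944e-02, 4.167e-02]  (obs o_0=1)
t=1: δ = [7.234e-03, 6.944e-03, 2.894e-03]  ψ = [1, 0, 0]  (obs o_1=3)
t=2: δ = [4.823e-04, 3.014e-04, 1.256e-03]  ψ = [1, 0, 0]  (obs o_2=0)
t=3: δ = [1.047e-04, 6.977e-05, 6.977e-05]  ψ = [2, 2, 2]  (obs o_3=1)
t=4: δ = [8.721e-06, 4.361e-06, 7.268e-06]  ψ = [0, 0, 0]  (obs o_4=1)
backtrack: best end state = 0; path = [1, 0, 2, 0, 0]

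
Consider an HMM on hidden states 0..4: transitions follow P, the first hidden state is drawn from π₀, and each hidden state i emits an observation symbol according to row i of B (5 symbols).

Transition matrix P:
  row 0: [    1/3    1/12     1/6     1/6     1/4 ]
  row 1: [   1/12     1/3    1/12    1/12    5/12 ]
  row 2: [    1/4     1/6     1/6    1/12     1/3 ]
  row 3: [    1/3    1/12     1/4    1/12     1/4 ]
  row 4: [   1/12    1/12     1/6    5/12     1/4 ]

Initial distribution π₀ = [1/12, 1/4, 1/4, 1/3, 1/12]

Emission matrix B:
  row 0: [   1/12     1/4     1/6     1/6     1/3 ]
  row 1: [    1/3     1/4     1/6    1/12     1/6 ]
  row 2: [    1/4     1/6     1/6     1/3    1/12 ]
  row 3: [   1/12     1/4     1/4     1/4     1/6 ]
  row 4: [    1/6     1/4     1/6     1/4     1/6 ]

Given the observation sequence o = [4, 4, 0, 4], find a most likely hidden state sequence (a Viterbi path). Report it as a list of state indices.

t=0: δ = [2.778e-02, 4.167e-02, 2.083e-02, 5.556e-02, 1.389e-02]  (obs o_0=4)
t=1: δ = [6.173e-03, 2.315e-03, 1.157e-03, 9.645e-04, 2.894e-03]  ψ = [3, 1, 3, 4, 1]  (obs o_1=4)
t=2: δ = [1.715e-04, 2.572e-04, 2.572e-04, 1.005e-04, 2.572e-04]  ψ = [0, 1, 0, 4, 0]  (obs o_2=0)
t=3: δ = [2.143e-05, 1.429e-05, 3.572e-06, 1.786e-05, 1.786e-05]  ψ = [2, 1, 2, 4, 1]  (obs o_3=4)
backtrack: best end state = 0; path = [3, 0, 2, 0]

path = [3, 0, 2, 0]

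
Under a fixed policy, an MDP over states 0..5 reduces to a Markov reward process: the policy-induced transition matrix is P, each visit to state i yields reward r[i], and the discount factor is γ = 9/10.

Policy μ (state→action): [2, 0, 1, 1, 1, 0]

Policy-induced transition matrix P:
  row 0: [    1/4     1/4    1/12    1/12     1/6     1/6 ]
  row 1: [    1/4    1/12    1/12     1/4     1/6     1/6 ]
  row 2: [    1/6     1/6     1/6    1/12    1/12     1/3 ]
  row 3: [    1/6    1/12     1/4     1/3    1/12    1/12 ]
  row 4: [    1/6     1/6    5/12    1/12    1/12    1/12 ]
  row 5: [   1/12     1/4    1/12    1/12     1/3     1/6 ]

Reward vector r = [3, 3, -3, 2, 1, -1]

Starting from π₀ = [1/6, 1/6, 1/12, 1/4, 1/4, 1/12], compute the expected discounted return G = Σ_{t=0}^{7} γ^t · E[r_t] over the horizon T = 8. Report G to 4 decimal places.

t=0: π = [0.1667, 0.1667, 0.0833, 0.2500, 0.2500, 0.0833], E[r] = 1.4167, γ^t·E[r] = 1.416667, running G = 1.416667
t=1: π = [0.1875, 0.1528, 0.2153, 0.1736, 0.1319, 0.1389], E[r] = 0.7153, γ^t·E[r] = 0.643750, running G = 2.060417
t=2: π = [0.1834, 0.1667, 0.1742, 0.1522, 0.1464, 0.1771], E[r] = 0.8015, γ^t·E[r] = 0.649219, running G = 2.709635
t=3: π = [0.1811, 0.1701, 0.1720, 0.1492, 0.1568, 0.1708], E[r] = 0.8219, γ^t·E[r] = 0.599168, running G = 3.308803
t=4: π = [0.1817, 0.1694, 0.1748, 0.1490, 0.1553, 0.1698], E[r] = 0.8123, γ^t·E[r] = 0.532957, running G = 3.841761
t=5: π = [0.1818, 0.1694, 0.1745, 0.1488, 0.1551, 0.1704], E[r] = 0.8123, γ^t·E[r] = 0.479679, running G = 4.321440
t=6: π = [0.1817, 0.1695, 0.1744, 0.1488, 0.1552, 0.1704], E[r] = 0.8129, γ^t·E[r] = 0.432026, running G = 4.753466
t=7: π = [0.1817, 0.1695, 0.1744, 0.1488, 0.1552, 0.1704], E[r] = 0.8129, γ^t·E[r] = 0.388784, running G = 5.142250

G = 5.1423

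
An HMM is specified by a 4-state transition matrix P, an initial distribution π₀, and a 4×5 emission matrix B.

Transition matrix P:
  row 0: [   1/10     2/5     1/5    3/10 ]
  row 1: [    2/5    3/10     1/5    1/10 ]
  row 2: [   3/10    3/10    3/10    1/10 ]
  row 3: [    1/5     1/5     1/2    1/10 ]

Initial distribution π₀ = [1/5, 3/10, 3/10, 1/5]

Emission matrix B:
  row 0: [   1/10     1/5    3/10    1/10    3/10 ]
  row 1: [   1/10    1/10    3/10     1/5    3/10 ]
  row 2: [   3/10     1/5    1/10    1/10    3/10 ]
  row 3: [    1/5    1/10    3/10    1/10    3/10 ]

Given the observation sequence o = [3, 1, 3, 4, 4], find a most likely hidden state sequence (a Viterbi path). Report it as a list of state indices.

t=0: δ = [2.000e-02, 6.000e-02, 3.000e-02, 2.000e-02]  (obs o_0=3)
t=1: δ = [4.800e-03, 1.800e-03, 2.400e-03, 6.000e-04]  ψ = [1, 1, 1, 0]  (obs o_1=1)
t=2: δ = [7.200e-05, 3.840e-04, 9.600e-05, 1.440e-04]  ψ = [1, 0, 0, 0]  (obs o_2=3)
t=3: δ = [4.608e-05, 3.456e-05, 2.304e-05, 1.152e-05]  ψ = [1, 1, 1, 1]  (obs o_3=4)
t=4: δ = [4.147e-06, 5.530e-06, 2.765e-06, 4.147e-06]  ψ = [1, 0, 0, 0]  (obs o_4=4)
backtrack: best end state = 1; path = [1, 0, 1, 0, 1]

path = [1, 0, 1, 0, 1]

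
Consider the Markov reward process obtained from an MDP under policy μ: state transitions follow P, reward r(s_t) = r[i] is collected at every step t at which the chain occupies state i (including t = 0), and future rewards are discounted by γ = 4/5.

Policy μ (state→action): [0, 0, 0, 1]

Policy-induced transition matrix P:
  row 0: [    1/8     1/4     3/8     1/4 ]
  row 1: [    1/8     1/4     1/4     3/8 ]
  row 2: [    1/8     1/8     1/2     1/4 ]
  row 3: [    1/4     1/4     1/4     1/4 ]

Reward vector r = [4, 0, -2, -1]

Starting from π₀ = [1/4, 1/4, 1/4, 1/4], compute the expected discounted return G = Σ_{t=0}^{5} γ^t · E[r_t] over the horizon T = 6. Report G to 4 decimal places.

G = -0.6927

t=0: π = [0.2500, 0.2500, 0.2500, 0.2500], E[r] = 0.2500, γ^t·E[r] = 0.250000, running G = 0.250000
t=1: π = [0.1563, 0.2188, 0.3438, 0.2813], E[r] = -0.3438, γ^t·E[r] = -0.275000, running G = -0.025000
t=2: π = [0.1602, 0.2070, 0.3555, 0.2773], E[r] = -0.3477, γ^t·E[r] = -0.222500, running G = -0.247500
t=3: π = [0.1597, 0.2056, 0.3589, 0.2759], E[r] = -0.3550, γ^t·E[r] = -0.181750, running G = -0.429250
t=4: π = [0.1595, 0.2051, 0.3597, 0.2757], E[r] = -0.3571, γ^t·E[r] = -0.146275, running G = -0.575525
t=5: π = [0.1595, 0.2050, 0.3599, 0.2756], E[r] = -0.3575, γ^t·E[r] = -0.117148, running G = -0.692673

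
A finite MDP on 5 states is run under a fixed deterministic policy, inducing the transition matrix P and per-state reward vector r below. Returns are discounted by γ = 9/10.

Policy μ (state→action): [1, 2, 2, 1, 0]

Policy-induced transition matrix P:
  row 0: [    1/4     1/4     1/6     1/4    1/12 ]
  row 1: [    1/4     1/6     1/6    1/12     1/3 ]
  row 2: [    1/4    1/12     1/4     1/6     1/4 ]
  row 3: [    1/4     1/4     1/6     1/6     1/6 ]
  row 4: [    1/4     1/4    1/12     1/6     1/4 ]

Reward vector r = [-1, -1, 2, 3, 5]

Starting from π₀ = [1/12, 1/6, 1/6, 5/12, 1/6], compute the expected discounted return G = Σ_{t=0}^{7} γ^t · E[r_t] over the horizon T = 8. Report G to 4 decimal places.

G = 8.9123

t=0: π = [0.0833, 0.1667, 0.1667, 0.4167, 0.1667], E[r] = 2.1667, γ^t·E[r] = 2.166667, running G = 2.166667
t=1: π = [0.2500, 0.2083, 0.1667, 0.1597, 0.2153], E[r] = 1.4306, γ^t·E[r] = 1.287500, running G = 3.454167
t=2: π = [0.2500, 0.2049, 0.1626, 0.1701, 0.2124], E[r] = 1.4427, γ^t·E[r] = 1.168594, running G = 4.622760
t=3: π = [0.2500, 0.2058, 0.1625, 0.1704, 0.2112], E[r] = 1.4366, γ^t·E[r] = 1.047305, running G = 5.670065
t=4: π = [0.2500, 0.2058, 0.1626, 0.1703, 0.2113], E[r] = 1.4369, γ^t·E[r] = 0.942759, running G = 6.612824
t=5: π = [0.2500, 0.2058, 0.1626, 0.1704, 0.2113], E[r] = 1.4370, γ^t·E[r] = 0.848505, running G = 7.461329
t=6: π = [0.2500, 0.2058, 0.1626, 0.1704, 0.2113], E[r] = 1.4369, γ^t·E[r] = 0.763652, running G = 8.224981
t=7: π = [0.2500, 0.2058, 0.1626, 0.1704, 0.2113], E[r] = 1.4369, γ^t·E[r] = 0.687287, running G = 8.912269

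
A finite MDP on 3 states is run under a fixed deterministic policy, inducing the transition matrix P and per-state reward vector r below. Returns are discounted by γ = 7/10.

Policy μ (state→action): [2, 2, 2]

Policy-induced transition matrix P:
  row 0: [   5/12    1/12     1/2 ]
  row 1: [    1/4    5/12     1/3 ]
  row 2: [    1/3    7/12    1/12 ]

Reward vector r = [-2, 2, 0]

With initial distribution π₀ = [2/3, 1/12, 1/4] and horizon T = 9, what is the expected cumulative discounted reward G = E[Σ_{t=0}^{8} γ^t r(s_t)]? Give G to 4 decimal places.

t=0: π = [0.6667, 0.0833, 0.2500], E[r] = -1.1667, γ^t·E[r] = -1.166667, running G = -1.166667
t=1: π = [0.3819, 0.2361, 0.3819], E[r] = -0.2917, γ^t·E[r] = -0.204167, running G = -1.370833
t=2: π = [0.3455, 0.3530, 0.3015], E[r] = 0.0150, γ^t·E[r] = 0.007373, running G = -1.363461
t=3: π = [0.3327, 0.3518, 0.3155], E[r] = 0.0381, γ^t·E[r] = 0.013068, running G = -1.350393
t=4: π = [0.3317, 0.3584, 0.3099], E[r] = 0.0532, γ^t·E[r] = 0.012777, running G = -1.337616
t=5: π = [0.3311, 0.3577, 0.3111], E[r] = 0.0532, γ^t·E[r] = 0.008948, running G = -1.328668
t=6: π = [0.3311, 0.3582, 0.3107], E[r] = 0.0541, γ^t·E[r] = 0.006362, running G = -1.322306
t=7: π = [0.3311, 0.3581, 0.3108], E[r] = 0.0540, γ^t·E[r] = 0.004448, running G = -1.317858
t=8: π = [0.3311, 0.3581, 0.3108], E[r] = 0.0541, γ^t·E[r] = 0.003116, running G = -1.314742

G = -1.3147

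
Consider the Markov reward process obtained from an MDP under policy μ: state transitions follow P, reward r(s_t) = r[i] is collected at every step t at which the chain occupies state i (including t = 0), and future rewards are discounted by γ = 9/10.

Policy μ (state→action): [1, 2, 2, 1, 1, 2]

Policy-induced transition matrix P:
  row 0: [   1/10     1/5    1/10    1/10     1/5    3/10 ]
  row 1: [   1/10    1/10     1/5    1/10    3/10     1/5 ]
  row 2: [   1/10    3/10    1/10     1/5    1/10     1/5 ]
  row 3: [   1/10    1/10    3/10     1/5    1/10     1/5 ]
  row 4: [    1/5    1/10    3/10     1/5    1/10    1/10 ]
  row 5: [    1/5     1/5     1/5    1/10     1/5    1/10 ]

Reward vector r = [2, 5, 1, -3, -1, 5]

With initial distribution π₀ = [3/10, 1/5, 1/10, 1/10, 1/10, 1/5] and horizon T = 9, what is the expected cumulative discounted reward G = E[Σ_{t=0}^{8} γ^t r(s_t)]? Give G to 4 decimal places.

G = 10.5752

t=0: π = [0.3000, 0.2000, 0.1000, 0.1000, 0.1000, 0.2000], E[r] = 2.3000, γ^t·E[r] = 2.300000, running G = 2.300000
t=1: π = [0.1300, 0.1700, 0.1800, 0.1300, 0.1900, 0.2000], E[r] = 1.7100, γ^t·E[r] = 1.539000, running G = 3.839000
t=2: π = [0.1390, 0.1690, 0.2010, 0.1500, 0.1670, 0.1740], E[r] = 1.5770, γ^t·E[r] = 1.277370, running G = 5.116370
t=3: π = [0.1341, 0.1715, 0.1977, 0.1518, 0.1651, 0.1798], E[r] = 1.6019, γ^t·E[r] = 1.167785, running G = 6.284155
t=4: π = [0.1345, 0.1709, 0.1985, 0.1515, 0.1657, 0.1789], E[r] = 1.5967, γ^t·E[r] = 1.047575, running G = 7.331730
t=5: π = [0.1345, 0.1710, 0.1984, 0.1516, 0.1655, 0.1790], E[r] = 1.5973, γ^t·E[r] = 0.943170, running G = 8.274900
t=6: π = [0.1345, 0.1710, 0.1984, 0.1516, 0.1656, 0.1790], E[r] = 1.5972, γ^t·E[r] = 0.848834, running G = 9.123735
t=7: π = [0.1345, 0.1710, 0.1984, 0.1516, 0.1656, 0.1790], E[r] = 1.5972, γ^t·E[r] = 0.763946, running G = 9.887681
t=8: π = [0.1345, 0.1710, 0.1984, 0.1516, 0.1656, 0.1790], E[r] = 1.5972, γ^t·E[r] = 0.687553, running G = 10.575234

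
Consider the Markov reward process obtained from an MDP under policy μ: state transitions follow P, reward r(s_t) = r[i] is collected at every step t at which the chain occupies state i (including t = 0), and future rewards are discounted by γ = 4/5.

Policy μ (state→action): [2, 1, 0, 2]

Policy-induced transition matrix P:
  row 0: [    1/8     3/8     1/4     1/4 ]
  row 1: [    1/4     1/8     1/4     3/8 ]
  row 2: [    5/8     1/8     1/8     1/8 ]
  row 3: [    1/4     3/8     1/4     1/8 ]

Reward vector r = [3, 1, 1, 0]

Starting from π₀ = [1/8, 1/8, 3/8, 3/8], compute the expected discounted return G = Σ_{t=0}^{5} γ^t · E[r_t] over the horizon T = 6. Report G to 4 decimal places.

G = 4.6954

t=0: π = [0.1250, 0.1250, 0.3750, 0.3750], E[r] = 0.8750, γ^t·E[r] = 0.875000, running G = 0.875000
t=1: π = [0.3750, 0.2500, 0.2031, 0.1719], E[r] = 1.5781, γ^t·E[r] = 1.262500, running G = 2.137500
t=2: π = [0.2793, 0.2617, 0.2246, 0.2344], E[r] = 1.3242, γ^t·E[r] = 0.847500, running G = 2.985000
t=3: π = [0.2993, 0.2534, 0.2219, 0.2253], E[r] = 1.3733, γ^t·E[r] = 0.703125, running G = 3.688125
t=4: π = [0.2958, 0.2562, 0.2223, 0.2258], E[r] = 1.3658, γ^t·E[r] = 0.559450, running G = 4.247575
t=5: π = [0.2964, 0.2554, 0.2222, 0.2260], E[r] = 1.3667, γ^t·E[r] = 0.447849, running G = 4.695424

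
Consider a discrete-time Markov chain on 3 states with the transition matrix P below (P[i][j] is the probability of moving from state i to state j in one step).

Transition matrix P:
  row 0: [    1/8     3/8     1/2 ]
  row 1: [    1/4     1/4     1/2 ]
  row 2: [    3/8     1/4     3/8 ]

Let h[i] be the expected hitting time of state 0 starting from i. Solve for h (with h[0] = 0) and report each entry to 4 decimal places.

First-step conditioning: h[0] = 0; for i ≠ 0, h[i] = 1 + Σ_k P[i][k]·h[k].
  h[1] = 1 + 1/4·h[1] + 1/2·h[2]
  h[2] = 1 + 1/4·h[1] + 3/8·h[2]
Solving the 2×2 linear system over states ≠ 0 gives exactly h = [0, 36/11, 32/11] (h[0] = 0 is the target).

h = [0.0000, 3.2727, 2.9091]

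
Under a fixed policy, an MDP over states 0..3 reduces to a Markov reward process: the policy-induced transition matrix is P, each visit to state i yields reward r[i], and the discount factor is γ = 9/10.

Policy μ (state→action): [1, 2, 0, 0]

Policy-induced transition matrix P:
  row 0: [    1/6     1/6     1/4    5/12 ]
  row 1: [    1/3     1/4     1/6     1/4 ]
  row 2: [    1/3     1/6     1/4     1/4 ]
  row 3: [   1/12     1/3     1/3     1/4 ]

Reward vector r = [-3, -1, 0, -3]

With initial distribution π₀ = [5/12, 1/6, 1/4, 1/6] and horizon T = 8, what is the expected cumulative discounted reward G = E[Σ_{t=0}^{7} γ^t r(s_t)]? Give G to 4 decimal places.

G = -10.2627

t=0: π = [0.4167, 0.1667, 0.2500, 0.1667], E[r] = -1.9167, γ^t·E[r] = -1.916667, running G = -1.916667
t=1: π = [0.2222, 0.2083, 0.2500, 0.3194], E[r] = -1.8333, γ^t·E[r] = -1.650000, running G = -3.566667
t=2: π = [0.2164, 0.2373, 0.2593, 0.2870], E[r] = -1.7477, γ^t·E[r] = -1.415625, running G = -4.982292
t=3: π = [0.2255, 0.2343, 0.2541, 0.2861], E[r] = -1.7690, γ^t·E[r] = -1.289602, running G = -6.271893
t=4: π = [0.2242, 0.2339, 0.2543, 0.2876], E[r] = -1.7693, γ^t·E[r] = -1.160847, running G = -7.432740
t=5: π = [0.2241, 0.2341, 0.2545, 0.2874], E[r] = -1.7684, γ^t·E[r] = -1.044222, running G = -8.476962
t=6: π = [0.2241, 0.2341, 0.2544, 0.2873], E[r] = -1.7685, γ^t·E[r] = -0.939875, running G = -9.416837
t=7: π = [0.2241, 0.2341, 0.2544, 0.2874], E[r] = -1.7686, γ^t·E[r] = -0.845894, running G = -10.262731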